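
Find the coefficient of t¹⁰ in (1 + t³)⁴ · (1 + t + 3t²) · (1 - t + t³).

6

(1 + t³)⁴ has coefficients 1,0,0,4,0,0,6,0,0,4,0 for degrees 0…10.
(1 + t + 3t²) has coefficients 1,1,3,0,0,0,0,0,0,0,0 for degrees 0…10.
Finally multiplying by (1 - t + t³), the product of all factors after the first has coefficients 1,0,2,-2,1,3,0,0,0,0,0 for degrees 0…10.
[t¹⁰] = 1·0 + 4·0 + 6·1 + 4·0 = 6.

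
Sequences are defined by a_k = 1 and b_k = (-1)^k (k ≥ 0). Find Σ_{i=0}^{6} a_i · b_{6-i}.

1

The convolution is the x^6 coefficient of A(x)B(x).
Σ = 1·1 + 1·(-1) + 1·1 + 1·(-1) + 1·1 + 1·(-1) + 1·1 = 1.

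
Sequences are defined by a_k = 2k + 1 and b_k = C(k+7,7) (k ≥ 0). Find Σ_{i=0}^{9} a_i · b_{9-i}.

The convolution is the t^9 coefficient of A(t)B(t).
Σ = 1·11440 + 3·6435 + 5·3432 + 7·1716 + 9·792 + 11·330 + 13·120 + 15·36 + 17·8 + 19·1 = 72930.

72930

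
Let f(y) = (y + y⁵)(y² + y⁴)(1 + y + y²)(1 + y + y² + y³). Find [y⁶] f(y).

5

(y + y⁵) has coefficients 0,1,0,0,0,1 for degrees 0…5.
(y² + y⁴) has coefficients 0,0,1,0,1,0,0 for degrees 0…6.
Multiplying by (1 + y + y²) gives running coefficients 0,0,1,1,2,1,1 for degrees 0…6.
Finally multiplying by (1 + y + y² + y³), the product of all factors after the first has coefficients 0,0,1,2,4,5,5 for degrees 0…6.
[y⁶] = 1·5 + 1·0 = 5.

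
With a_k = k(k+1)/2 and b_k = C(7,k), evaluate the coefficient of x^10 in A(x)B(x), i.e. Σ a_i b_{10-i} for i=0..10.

3232

This is [x^10] in the product of the two ordinary generating functions.
Σ = 0·0 + 1·0 + 3·0 + 6·1 + 10·7 + 15·21 + 21·35 + 28·35 + 36·21 + 45·7 + 55·1 = 3232.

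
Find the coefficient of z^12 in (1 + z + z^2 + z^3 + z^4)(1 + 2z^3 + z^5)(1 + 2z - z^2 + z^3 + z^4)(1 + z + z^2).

12

(1 + z + z^2 + z^3 + z^4) has coefficients 1,1,1,1,1 for degrees 0…4.
(1 + 2z^3 + z^5) has coefficients 1,0,0,2,0,1,0,0,0,0,0,0,0 for degrees 0…12.
Multiplying by (1 + 2z - z^2 + z^3 + z^4) gives running coefficients 1,2,-1,3,5,-1,4,1,1,1,0,0,0 for degrees 0…12.
Finally multiplying by (1 + z + z^2), the product of all factors after the first has coefficients 1,3,2,4,7,7,8,4,6,3,2,1,0 for degrees 0…12.
[z^12] = 1·0 + 1·1 + 1·2 + 1·3 + 1·6 = 12.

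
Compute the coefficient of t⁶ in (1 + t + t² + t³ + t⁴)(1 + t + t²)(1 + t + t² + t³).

(1 + t + t² + t³ + t⁴) has coefficients 1,1,1,1,1 for degrees 0…4.
(1 + t + t²) has coefficients 1,1,1,0,0,0,0 for degrees 0…6.
Finally multiplying by (1 + t + t² + t³), the product of all factors after the first has coefficients 1,2,3,3,2,1,0 for degrees 0…6.
[t⁶] = 1·0 + 1·1 + 1·2 + 1·3 + 1·3 = 9.

9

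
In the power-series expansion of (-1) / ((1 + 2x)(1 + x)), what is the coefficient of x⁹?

1023

Partial fractions give a closed form: a_n = (-2)·(-2)^n + (1)·(-1)^n.
At n = 9: a_9 = 1023.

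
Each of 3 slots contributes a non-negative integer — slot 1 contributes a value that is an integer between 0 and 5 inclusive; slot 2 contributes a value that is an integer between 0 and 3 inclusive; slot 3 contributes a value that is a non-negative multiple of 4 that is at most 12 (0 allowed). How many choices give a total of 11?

6

The generating function for the choices is (1 + y + y^2 + y^3 + y^4 + y^5)·(1 + y + y^2 + y^3)·(1 + y^4 + y^8 + y^12); the count is [y^11].
(1 + y + y^2 + y^3 + y^4 + y^5) has coefficients 1,1,1,1,1,1 for degrees 0…5.
(1 + y + y^2 + y^3) has coefficients 1,1,1,1,0,0,0,0,0,0,0,0 for degrees 0…11.
Finally multiplying by (1 + y^4 + y^8 + y^12), the product of all factors after the first has coefficients 1,1,1,1,1,1,1,1,1,1,1,1 for degrees 0…11.
[y^11] = 1·1 + 1·1 + 1·1 + 1·1 + 1·1 + 1·1 = 6.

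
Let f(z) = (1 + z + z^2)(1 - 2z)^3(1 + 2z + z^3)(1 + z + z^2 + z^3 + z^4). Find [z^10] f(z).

-22

(1 + z + z^2) has coefficients 1,1,1 for degrees 0…2.
(1 - 2z)^3 has coefficients 1,-6,12,-8,0,0,0,0,0,0,0 for degrees 0…10.
Multiplying by (1 + 2z + z^3) gives running coefficients 1,-4,0,17,-22,12,-8,0,0,0,0 for degrees 0…10.
Finally multiplying by (1 + z + z^2 + z^3 + z^4), the product of all factors after the first has coefficients 1,-3,-3,14,-8,3,-1,-1,-18,4,-8 for degrees 0…10.
[z^10] = 1·(-8) + 1·4 + 1·(-18) = -22.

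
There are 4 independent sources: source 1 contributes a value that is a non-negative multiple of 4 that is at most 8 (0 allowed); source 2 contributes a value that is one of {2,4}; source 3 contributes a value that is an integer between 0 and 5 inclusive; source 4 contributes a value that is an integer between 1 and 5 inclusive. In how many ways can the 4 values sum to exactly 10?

The generating function for the choices is (1 + t⁴ + t⁸)·(t² + t⁴)·(1 + t + t² + t³ + t⁴ + t⁵)·(t + t² + t³ + t⁴ + t⁵); the count is [t¹⁰].
(1 + t⁴ + t⁸) has coefficients 1,0,0,0,1,0,0,0,1 for degrees 0…8.
(t² + t⁴) has coefficients 0,0,1,0,1,0,0,0,0,0,0 for degrees 0…10.
Multiplying by (1 + t + t² + t³ + t⁴ + t⁵) gives running coefficients 0,0,1,1,2,2,2,2,1,1,0 for degrees 0…10.
Finally multiplying by (t + t² + t³ + t⁴ + t⁵), the product of all factors after the first has coefficients 0,0,0,1,2,4,6,8,9,9,8 for degrees 0…10.
[t¹⁰] = 1·8 + 1·6 + 1·0 = 14.

14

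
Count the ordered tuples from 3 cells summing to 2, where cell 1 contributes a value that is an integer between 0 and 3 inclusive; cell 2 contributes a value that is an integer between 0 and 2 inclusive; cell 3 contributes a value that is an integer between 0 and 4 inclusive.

6

The generating function for the choices is (1 + q + q² + q³)·(1 + q + q²)·(1 + q + q² + q³ + q⁴); the count is [q²].
(1 + q + q² + q³) has coefficients 1,1,1 for degrees 0…2.
(1 + q + q²) has coefficients 1,1,1 for degrees 0…2.
Finally multiplying by (1 + q + q² + q³ + q⁴), the product of all factors after the first has coefficients 1,2,3 for degrees 0…2.
[q²] = 1·3 + 1·2 + 1·1 = 6.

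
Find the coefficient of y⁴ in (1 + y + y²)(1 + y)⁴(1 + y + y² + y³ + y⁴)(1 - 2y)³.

12

(1 + y + y²) has coefficients 1,1,1 for degrees 0…2.
(1 + y)⁴ has coefficients 1,4,6,4,1 for degrees 0…4.
Multiplying by (1 + y + y² + y³ + y⁴) gives running coefficients 1,5,11,15,16 for degrees 0…4.
Finally multiplying by (1 - 2y)³, the product of all factors after the first has coefficients 1,-1,-7,1,18 for degrees 0…4.
[y⁴] = 1·18 + 1·1 + 1·(-7) = 12.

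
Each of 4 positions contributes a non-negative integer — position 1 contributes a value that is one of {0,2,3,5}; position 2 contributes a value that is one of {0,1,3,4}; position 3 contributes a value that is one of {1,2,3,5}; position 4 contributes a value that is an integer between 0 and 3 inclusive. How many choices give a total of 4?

11

The generating function for the choices is (1 + t² + t³ + t⁵)·(1 + t + t³ + t⁴)·(t + t² + t³ + t⁵)·(1 + t + t² + t³); the count is [t⁴].
(1 + t² + t³ + t⁵) has coefficients 1,0,1,1,0 for degrees 0…4.
(1 + t + t³ + t⁴) has coefficients 1,1,0,1,1 for degrees 0…4.
Multiplying by (t + t² + t³ + t⁵) gives running coefficients 0,1,2,2,2 for degrees 0…4.
Finally multiplying by (1 + t + t² + t³), the product of all factors after the first has coefficients 0,1,3,5,7 for degrees 0…4.
[t⁴] = 1·7 + 1·3 + 1·1 = 11.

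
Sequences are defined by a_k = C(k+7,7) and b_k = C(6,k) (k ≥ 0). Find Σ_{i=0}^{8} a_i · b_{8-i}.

This is [x^8] in the product of the two ordinary generating functions.
Σ = 1·0 + 8·0 + 36·1 + 120·6 + 330·15 + 792·20 + 1716·15 + 3432·6 + 6435·1 = 74313.

74313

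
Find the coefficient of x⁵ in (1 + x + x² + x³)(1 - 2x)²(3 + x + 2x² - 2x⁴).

20

(1 + x + x² + x³) has coefficients 1,1,1,1 for degrees 0…3.
(1 - 2x)² has coefficients 1,-4,4,0,0,0 for degrees 0…5.
Finally multiplying by (3 + x + 2x² - 2x⁴), the product of all factors after the first has coefficients 3,-11,10,-4,6,8 for degrees 0…5.
[x⁵] = 1·8 + 1·6 + 1·(-4) + 1·10 = 20.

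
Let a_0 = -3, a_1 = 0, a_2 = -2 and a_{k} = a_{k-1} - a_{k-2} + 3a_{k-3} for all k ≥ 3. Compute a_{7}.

The ordinary generating function has denominator 1 - y + y^2 - 3y^3.
Iterating the recurrence: a_0,…,a_{7} = -3, 0, -2, -11, -9, -4, -28, -51.

-51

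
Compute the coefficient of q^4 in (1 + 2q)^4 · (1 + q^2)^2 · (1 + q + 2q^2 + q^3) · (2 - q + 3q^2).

(1 + 2q)^4 has coefficients 1,8,24,32,16 for degrees 0…4.
(1 + q^2)^2 has coefficients 1,0,2,0,1 for degrees 0…4.
Multiplying by (1 + q + 2q^2 + q^3) gives running coefficients 1,1,4,3,5 for degrees 0…4.
Finally multiplying by (2 - q + 3q^2), the product of all factors after the first has coefficients 2,1,10,5,19 for degrees 0…4.
[q^4] = 1·19 + 8·5 + 24·10 + 32·1 + 16·2 = 363.

363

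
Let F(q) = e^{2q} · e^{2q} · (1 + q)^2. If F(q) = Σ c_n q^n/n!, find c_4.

960

The EGF product rule gives c_4 = Σ_{k_1+k_2+k_3=4} C(4; k_1,k_2,k_3) · ∏ g_i(k_i), where e^{2q} gives (2)^k; e^{2q} gives (2)^k; (1+q)^2 gives the falling factorial (2)_k.
g_1(k) for k = 0…4: 1, 2, 4, 8, 16.
g_2(k) for k = 0…4: 1, 2, 4, 8, 16.
g_3(k) for k = 0…4: 1, 2, 2, 0, 0.
First combine the last two factors: h(k) = Σ_j C(k,j)·g_2(j)·g_3(k−j) for k = 0…4: 1, 4, 14, 44, 128.
c_4 = Σ_k C(4,k)·g_1(k)·h(4−k) = 1·1·128 + 4·2·44 + 6·4·14 + 4·8·4 + 1·16·1 = 128 + 352 + 336 + 128 + 16 = 960.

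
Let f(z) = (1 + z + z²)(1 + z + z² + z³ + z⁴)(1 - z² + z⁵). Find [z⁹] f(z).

3

(1 + z + z²) has coefficients 1,1,1 for degrees 0…2.
(1 + z + z² + z³ + z⁴) has coefficients 1,1,1,1,1,0,0,0,0,0 for degrees 0…9.
Finally multiplying by (1 - z² + z⁵), the product of all factors after the first has coefficients 1,1,0,0,0,0,0,1,1,1 for degrees 0…9.
[z⁹] = 1·1 + 1·1 + 1·1 = 3.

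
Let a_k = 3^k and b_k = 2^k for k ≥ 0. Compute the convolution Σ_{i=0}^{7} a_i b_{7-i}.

6305

This is [x^7] in the product of the two ordinary generating functions.
Σ = 1·128 + 3·64 + 9·32 + 27·16 + 81·8 + 243·4 + 729·2 + 2187·1 = 6305.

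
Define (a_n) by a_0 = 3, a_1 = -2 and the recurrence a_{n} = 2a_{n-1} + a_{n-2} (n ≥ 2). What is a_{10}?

-1801

The ordinary generating function has denominator 1 - 2t - t^2.
Iterating the recurrence: a_0,…,a_{10} = 3, -2, -1, -4, -9, -22, -53, -128, -309, -746, -1801.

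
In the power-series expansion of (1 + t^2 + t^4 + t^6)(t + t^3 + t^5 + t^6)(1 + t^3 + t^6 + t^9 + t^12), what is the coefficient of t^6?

3

(1 + t^2 + t^4 + t^6) has coefficients 1,0,1,0,1,0,1 for degrees 0…6.
(t + t^3 + t^5 + t^6) has coefficients 0,1,0,1,0,1,1 for degrees 0…6.
Finally multiplying by (1 + t^3 + t^6 + t^9 + t^12), the product of all factors after the first has coefficients 0,1,0,1,1,1,2 for degrees 0…6.
[t^6] = 1·2 + 1·1 + 1·0 + 1·0 = 3.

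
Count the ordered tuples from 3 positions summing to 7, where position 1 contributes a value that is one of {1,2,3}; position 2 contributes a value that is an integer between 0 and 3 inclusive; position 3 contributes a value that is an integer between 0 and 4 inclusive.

9

The generating function for the choices is (y + y^2 + y^3)·(1 + y + y^2 + y^3)·(1 + y + y^2 + y^3 + y^4); the count is [y^7].
(y + y^2 + y^3) has coefficients 0,1,1,1 for degrees 0…3.
(1 + y + y^2 + y^3) has coefficients 1,1,1,1,0,0,0,0 for degrees 0…7.
Finally multiplying by (1 + y + y^2 + y^3 + y^4), the product of all factors after the first has coefficients 1,2,3,4,4,3,2,1 for degrees 0…7.
[y^7] = 1·2 + 1·3 + 1·4 = 9.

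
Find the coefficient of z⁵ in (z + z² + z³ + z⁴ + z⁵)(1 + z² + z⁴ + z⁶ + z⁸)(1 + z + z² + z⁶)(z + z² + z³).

(z + z² + z³ + z⁴ + z⁵) has coefficients 0,1,1,1,1,1 for degrees 0…5.
(1 + z² + z⁴ + z⁶ + z⁸) has coefficients 1,0,1,0,1,0 for degrees 0…5.
Multiplying by (1 + z + z² + z⁶) gives running coefficients 1,1,2,1,2,1 for degrees 0…5.
Finally multiplying by (z + z² + z³), the product of all factors after the first has coefficients 0,1,2,4,4,5 for degrees 0…5.
[z⁵] = 1·4 + 1·4 + 1·2 + 1·1 + 1·0 = 11.

11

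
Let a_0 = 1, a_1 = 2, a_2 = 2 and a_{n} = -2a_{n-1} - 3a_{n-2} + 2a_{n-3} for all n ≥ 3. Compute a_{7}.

The ordinary generating function has denominator 1 + 2t + 3t^2 - 2t^3.
Iterating the recurrence: a_0,…,a_{7} = 1, 2, 2, -8, 14, 0, -58, 144.

144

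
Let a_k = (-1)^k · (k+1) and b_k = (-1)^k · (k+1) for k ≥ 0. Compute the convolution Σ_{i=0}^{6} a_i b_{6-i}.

84

This is [x^6] in the product of the two ordinary generating functions.
Σ = 1·7 − 2·(-6) + 3·5 − 4·(-4) + 5·3 − 6·(-2) + 7·1 = 84.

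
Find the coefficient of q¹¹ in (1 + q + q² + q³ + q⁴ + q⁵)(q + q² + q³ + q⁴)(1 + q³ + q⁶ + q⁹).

(1 + q + q² + q³ + q⁴ + q⁵) has coefficients 1,1,1,1,1,1 for degrees 0…5.
(q + q² + q³ + q⁴) has coefficients 0,1,1,1,1,0,0,0,0,0,0,0 for degrees 0…11.
Finally multiplying by (1 + q³ + q⁶ + q⁹), the product of all factors after the first has coefficients 0,1,1,1,2,1,1,2,1,1,2,1 for degrees 0…11.
[q¹¹] = 1·1 + 1·2 + 1·1 + 1·1 + 1·2 + 1·1 = 8.

8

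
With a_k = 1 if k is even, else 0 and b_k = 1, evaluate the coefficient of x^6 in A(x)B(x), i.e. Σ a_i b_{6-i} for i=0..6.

This is [x^6] in the product of the two ordinary generating functions.
Σ = 1·1 + 0·1 + 1·1 + 0·1 + 1·1 + 0·1 + 1·1 = 4.

4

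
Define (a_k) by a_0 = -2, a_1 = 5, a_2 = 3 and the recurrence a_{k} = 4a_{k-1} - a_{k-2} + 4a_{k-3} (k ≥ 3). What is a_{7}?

959

The ordinary generating function has denominator 1 - 4y + y^2 - 4y^3.
Iterating the recurrence: a_0,…,a_{7} = -2, 5, 3, -1, 13, 65, 243, 959.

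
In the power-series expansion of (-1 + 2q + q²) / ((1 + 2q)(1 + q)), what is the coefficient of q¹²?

The denominator gives the recurrence a_n = −3a_(n−1) − 2a_(n−2) for n ≥ 3; the numerator fixes a_0 = -1, a_1 = 5, a_2 = -12.
Iterating: -1, 5, -12, 26, -54, 110, -222, 446, -894, 1790, -3582, 7166, -14334, so a_12 = -14334.

-14334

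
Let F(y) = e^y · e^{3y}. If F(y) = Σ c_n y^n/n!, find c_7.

16384

The EGF product rule gives c_7 = Σ_{k_1+k_2=7} C(7; k_1,k_2) · ∏ g_i(k_i), where e^y gives (1)^k; e^{3y} gives (3)^k.
g_1(k) for k = 0…7: 1, 1, 1, 1, 1, 1, 1, 1.
g_2(k) for k = 0…7: 1, 3, 9, 27, 81, 243, 729, 2187.
c_7 = Σ_k C(7,k)·g_1(k)·g_2(7−k) = 1·1·2187 + 7·1·729 + 21·1·243 + 35·1·81 + 35·1·27 + 21·1·9 + 7·1·3 + 1·1·1 = 2187 + 5103 + 5103 + 2835 + 945 + 189 + 21 + 1 = 16384.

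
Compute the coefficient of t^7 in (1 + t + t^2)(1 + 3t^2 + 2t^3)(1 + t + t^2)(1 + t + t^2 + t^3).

35

(1 + t + t^2) has coefficients 1,1,1 for degrees 0…2.
(1 + 3t^2 + 2t^3) has coefficients 1,0,3,2,0,0,0,0 for degrees 0…7.
Multiplying by (1 + t + t^2) gives running coefficients 1,1,4,5,5,2,0,0 for degrees 0…7.
Finally multiplying by (1 + t + t^2 + t^3), the product of all factors after the first has coefficients 1,2,6,11,15,16,12,7 for degrees 0…7.
[t^7] = 1·7 + 1·12 + 1·16 = 35.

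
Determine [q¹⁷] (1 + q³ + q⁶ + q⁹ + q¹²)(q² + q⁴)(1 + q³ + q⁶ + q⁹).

3

(1 + q³ + q⁶ + q⁹ + q¹²) has coefficients 1,0,0,1,0,0,1,0,0,1,0,0,1 for degrees 0…12.
(q² + q⁴) has coefficients 0,0,1,0,1,0,0,0,0,0,0,0,0,0,0,0,0,0 for degrees 0…17.
Finally multiplying by (1 + q³ + q⁶ + q⁹), the product of all factors after the first has coefficients 0,0,1,0,1,1,0,1,1,0,1,1,0,1,0,0,0,0 for degrees 0…17.
[q¹⁷] = 1·0 + 1·0 + 1·1 + 1·1 + 1·1 = 3.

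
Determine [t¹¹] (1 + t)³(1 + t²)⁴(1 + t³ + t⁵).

36

(1 + t)³ has coefficients 1,3,3,1 for degrees 0…3.
(1 + t²)⁴ has coefficients 1,0,4,0,6,0,4,0,1,0,0,0 for degrees 0…11.
Finally multiplying by (1 + t³ + t⁵), the product of all factors after the first has coefficients 1,0,4,1,6,5,4,10,1,10,0,5 for degrees 0…11.
[t¹¹] = 1·5 + 3·0 + 3·10 + 1·1 = 36.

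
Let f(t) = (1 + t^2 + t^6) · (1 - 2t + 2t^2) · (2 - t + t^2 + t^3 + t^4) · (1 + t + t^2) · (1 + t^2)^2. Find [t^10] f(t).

35

(1 + t^2 + t^6) has coefficients 1,0,1,0,0,0,1 for degrees 0…6.
(1 - 2t + 2t^2) has coefficients 1,-2,2,0,0,0,0,0,0,0,0 for degrees 0…10.
Multiplying by (2 - t + t^2 + t^3 + t^4) gives running coefficients 2,-5,7,-3,1,0,2,0,0,0,0 for degrees 0…10.
Multiplying by (1 + t + t^2) gives running coefficients 2,-3,4,-1,5,-2,3,2,2,0,0 for degrees 0…10.
Finally multiplying by (1 + t^2)^2, the product of all factors after the first has coefficients 2,-3,8,-7,15,-7,17,-3,13,2,7 for degrees 0…10.
[t^10] = 1·7 + 1·13 + 1·15 = 35.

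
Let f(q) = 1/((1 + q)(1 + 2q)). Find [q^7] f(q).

The denominator gives the recurrence a_n = −3a_(n−1) − 2a_(n−2) for n ≥ 2; the numerator fixes a_0 = 1, a_1 = -3.
Iterating: 1, -3, 7, -15, 31, -63, 127, -255, so a_7 = -255.

-255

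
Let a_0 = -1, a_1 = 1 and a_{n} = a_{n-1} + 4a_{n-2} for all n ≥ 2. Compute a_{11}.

-4127

The ordinary generating function has denominator 1 - x - 4x^2.
Iterating the recurrence: a_0,…,a_{11} = -1, 1, -3, 1, -11, -7, -51, -79, -283, -599, -1731, -4127.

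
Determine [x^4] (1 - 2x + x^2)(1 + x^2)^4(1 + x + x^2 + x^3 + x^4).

(1 - 2x + x^2) has coefficients 1,-2,1 for degrees 0…2.
(1 + x^2)^4 has coefficients 1,0,4,0,6 for degrees 0…4.
Finally multiplying by (1 + x + x^2 + x^3 + x^4), the product of all factors after the first has coefficients 1,1,5,5,11 for degrees 0…4.
[x^4] = 1·11 − 2·5 + 1·5 = 6.

6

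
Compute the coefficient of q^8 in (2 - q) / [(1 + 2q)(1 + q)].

Partial fractions give a closed form: a_n = (5)·(-2)^n + (-3)·(-1)^n.
At n = 8: a_8 = 1277.

1277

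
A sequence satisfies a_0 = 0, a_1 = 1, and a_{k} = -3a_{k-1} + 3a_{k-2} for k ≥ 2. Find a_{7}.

2457

The ordinary generating function has denominator 1 + 3x - 3x^2.
Iterating the recurrence: a_0,…,a_{7} = 0, 1, -3, 12, -45, 171, -648, 2457.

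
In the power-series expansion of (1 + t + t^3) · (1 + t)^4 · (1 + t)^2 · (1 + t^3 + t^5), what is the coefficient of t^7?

78

(1 + t + t^3) has coefficients 1,1,0,1 for degrees 0…3.
(1 + t)^4 has coefficients 1,4,6,4,1,0,0,0 for degrees 0…7.
Multiplying by (1 + t)^2 gives running coefficients 1,6,15,20,15,6,1,0 for degrees 0…7.
Finally multiplying by (1 + t^3 + t^5), the product of all factors after the first has coefficients 1,6,15,21,21,22,27,30 for degrees 0…7.
[t^7] = 1·30 + 1·27 + 1·21 = 78.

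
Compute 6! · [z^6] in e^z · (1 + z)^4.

1045

The EGF product rule gives c_6 = Σ_{k_1+k_2=6} C(6; k_1,k_2) · ∏ g_i(k_i), where e^z gives (1)^k; (1+z)^4 gives the falling factorial (4)_k.
g_1(k) for k = 0…6: 1, 1, 1, 1, 1, 1, 1.
g_2(k) for k = 0…6: 1, 4, 12, 24, 24, 0, 0.
c_6 = Σ_k C(6,k)·g_1(k)·g_2(6−k) = 15·1·24 + 20·1·24 + 15·1·12 + 6·1·4 + 1·1·1 = 360 + 480 + 180 + 24 + 1 = 1045.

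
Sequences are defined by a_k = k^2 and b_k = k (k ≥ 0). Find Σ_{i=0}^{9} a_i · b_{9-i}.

540

This is [x^9] in the product of the two ordinary generating functions.
Σ = 0·9 + 1·8 + 4·7 + 9·6 + 16·5 + 25·4 + 36·3 + 49·2 + 64·1 + 81·0 = 540.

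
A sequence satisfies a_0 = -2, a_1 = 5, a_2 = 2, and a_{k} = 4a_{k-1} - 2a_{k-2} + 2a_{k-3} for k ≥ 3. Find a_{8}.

-2608

The ordinary generating function has denominator 1 - 4q + 2q^2 - 2q^3.
Iterating the recurrence: a_0,…,a_{8} = -2, 5, 2, -6, -18, -56, -200, -724, -2608.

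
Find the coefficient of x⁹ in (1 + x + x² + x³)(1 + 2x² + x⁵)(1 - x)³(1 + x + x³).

-8

(1 + x + x² + x³) has coefficients 1,1,1,1 for degrees 0…3.
(1 + 2x² + x⁵) has coefficients 1,0,2,0,0,1,0,0,0,0 for degrees 0…9.
Multiplying by (1 - x)³ gives running coefficients 1,-3,5,-7,6,-1,-3,3,-1,0 for degrees 0…9.
Finally multiplying by (1 + x + x³), the product of all factors after the first has coefficients 1,-2,2,-1,-4,10,-11,6,1,-4 for degrees 0…9.
[x⁹] = 1·(-4) + 1·1 + 1·6 + 1·(-11) = -8.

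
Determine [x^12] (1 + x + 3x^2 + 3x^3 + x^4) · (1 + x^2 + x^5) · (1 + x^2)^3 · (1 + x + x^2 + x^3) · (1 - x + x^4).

(1 + x + 3x^2 + 3x^3 + x^4) has coefficients 1,1,3,3,1 for degrees 0…4.
(1 + x^2 + x^5) has coefficients 1,0,1,0,0,1,0,0,0,0,0,0,0 for degrees 0…12.
Multiplying by (1 + x^2)^3 gives running coefficients 1,0,4,0,6,1,4,3,1,3,0,1,0 for degrees 0…12.
Multiplying by (1 + x + x^2 + x^3) gives running coefficients 1,1,5,5,10,11,11,14,9,11,7,5,4 for degrees 0…12.
Finally multiplying by (1 - x + x^4), the product of all factors after the first has coefficients 1,0,4,0,6,2,5,8,5,13,7,12,8 for degrees 0…12.
[x^12] = 1·8 + 1·12 + 3·7 + 3·13 + 1·5 = 85.

85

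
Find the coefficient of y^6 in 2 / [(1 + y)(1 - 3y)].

Partial fractions give a closed form: a_n = (1/2)·(-1)^n + (3/2)·3^n.
At n = 6: a_6 = 1094.

1094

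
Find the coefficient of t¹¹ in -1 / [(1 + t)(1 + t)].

The denominator gives the recurrence a_n = −2a_(n−1) − a_(n−2) for n ≥ 2; the numerator fixes a_0 = -1, a_1 = 2.
Iterating: -1, 2, -3, 4, -5, 6, -7, 8, -9, 10, -11, 12, so a_11 = 12.

12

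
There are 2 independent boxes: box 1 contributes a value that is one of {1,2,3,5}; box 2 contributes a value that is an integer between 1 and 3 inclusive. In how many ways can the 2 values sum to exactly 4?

3

The generating function for the choices is (q + q² + q³ + q⁵)·(q + q² + q³); the count is [q⁴].
(q + q² + q³ + q⁵) has coefficients 0,1,1,1,0 for degrees 0…4.
(q + q² + q³) has coefficients 0,1,1,1,0 for degrees 0…4.
[q⁴] = 1·1 + 1·1 + 1·1 = 3.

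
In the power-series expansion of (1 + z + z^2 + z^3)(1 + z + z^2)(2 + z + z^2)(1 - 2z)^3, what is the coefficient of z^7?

(1 + z + z^2 + z^3) has coefficients 1,1,1,1 for degrees 0…3.
(1 + z + z^2) has coefficients 1,1,1,0,0,0,0,0 for degrees 0…7.
Multiplying by (2 + z + z^2) gives running coefficients 2,3,4,2,1,0,0,0 for degrees 0…7.
Finally multiplying by (1 - 2z)^3, the product of all factors after the first has coefficients 2,-9,10,-2,13,-14,-4,-8 for degrees 0…7.
[z^7] = 1·(-8) + 1·(-4) + 1·(-14) + 1·13 = -13.

-13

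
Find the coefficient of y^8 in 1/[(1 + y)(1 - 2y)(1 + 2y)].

341

The denominator gives the recurrence a_n = −a_(n−1) + 4a_(n−2) + 4a_(n−3) for n ≥ 3; the numerator fixes a_0 = 1, a_1 = -1, a_2 = 5.
Iterating: 1, -1, 5, -5, 21, -21, 85, -85, 341, so a_8 = 341.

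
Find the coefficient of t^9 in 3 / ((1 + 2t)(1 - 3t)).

34815

Partial fractions give a closed form: a_n = (6/5)·(-2)^n + (9/5)·3^n.
At n = 9: a_9 = 34815.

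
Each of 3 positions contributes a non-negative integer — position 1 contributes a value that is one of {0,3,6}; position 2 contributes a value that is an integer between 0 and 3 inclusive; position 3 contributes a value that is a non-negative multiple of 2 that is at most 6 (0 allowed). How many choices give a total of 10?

4

The generating function for the choices is (1 + y^3 + y^6)·(1 + y + y^2 + y^3)·(1 + y^2 + y^4 + y^6); the count is [y^10].
(1 + y^3 + y^6) has coefficients 1,0,0,1,0,0,1 for degrees 0…6.
(1 + y + y^2 + y^3) has coefficients 1,1,1,1,0,0,0,0,0,0,0 for degrees 0…10.
Finally multiplying by (1 + y^2 + y^4 + y^6), the product of all factors after the first has coefficients 1,1,2,2,2,2,2,2,1,1,0 for degrees 0…10.
[y^10] = 1·0 + 1·2 + 1·2 = 4.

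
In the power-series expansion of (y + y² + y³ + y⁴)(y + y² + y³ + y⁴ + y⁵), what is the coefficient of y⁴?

(y + y² + y³ + y⁴) has coefficients 0,1,1,1,1 for degrees 0…4.
(y + y² + y³ + y⁴ + y⁵) has coefficients 0,1,1,1,1 for degrees 0…4.
[y⁴] = 1·1 + 1·1 + 1·1 + 1·0 = 3.

3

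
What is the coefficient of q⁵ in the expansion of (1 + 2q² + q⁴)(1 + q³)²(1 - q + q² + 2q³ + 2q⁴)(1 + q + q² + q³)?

17

(1 + 2q² + q⁴) has coefficients 1,0,2,0,1 for degrees 0…4.
(1 + q³)² has coefficients 1,0,0,2,0,0 for degrees 0…5.
Multiplying by (1 - q + q² + 2q³ + 2q⁴) gives running coefficients 1,-1,1,4,0,2 for degrees 0…5.
Finally multiplying by (1 + q + q² + q³), the product of all factors after the first has coefficients 1,0,1,5,4,7 for degrees 0…5.
[q⁵] = 1·7 + 2·5 + 1·0 = 17.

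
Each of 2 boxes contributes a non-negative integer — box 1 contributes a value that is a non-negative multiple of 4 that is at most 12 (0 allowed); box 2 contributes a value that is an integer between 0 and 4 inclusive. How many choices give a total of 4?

The generating function for the choices is (1 + z⁴ + z⁸ + z¹²)·(1 + z + z² + z³ + z⁴); the count is [z⁴].
(1 + z⁴ + z⁸ + z¹²) has coefficients 1,0,0,0,1 for degrees 0…4.
(1 + z + z² + z³ + z⁴) has coefficients 1,1,1,1,1 for degrees 0…4.
[z⁴] = 1·1 + 1·1 = 2.

2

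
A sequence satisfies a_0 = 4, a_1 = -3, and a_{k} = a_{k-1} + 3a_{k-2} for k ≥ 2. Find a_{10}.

The ordinary generating function has denominator 1 - z - 3z^2.
Iterating the recurrence: a_0,…,a_{10} = 4, -3, 9, 0, 27, 27, 108, 189, 513, 1080, 2619.

2619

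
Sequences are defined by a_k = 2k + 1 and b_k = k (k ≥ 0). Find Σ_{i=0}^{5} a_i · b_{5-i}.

The convolution is the x^5 coefficient of A(x)B(x).
Σ = 1·5 + 3·4 + 5·3 + 7·2 + 9·1 + 11·0 = 55.

55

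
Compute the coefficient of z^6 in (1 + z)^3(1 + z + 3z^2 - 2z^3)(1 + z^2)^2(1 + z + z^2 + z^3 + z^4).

91

(1 + z)^3 has coefficients 1,3,3,1 for degrees 0…3.
(1 + z + 3z^2 - 2z^3) has coefficients 1,1,3,-2,0,0,0 for degrees 0…6.
Multiplying by (1 + z^2)^2 gives running coefficients 1,1,5,0,7,-3,3 for degrees 0…6.
Finally multiplying by (1 + z + z^2 + z^3 + z^4), the product of all factors after the first has coefficients 1,2,7,7,14,10,12 for degrees 0…6.
[z^6] = 1·12 + 3·10 + 3·14 + 1·7 = 91.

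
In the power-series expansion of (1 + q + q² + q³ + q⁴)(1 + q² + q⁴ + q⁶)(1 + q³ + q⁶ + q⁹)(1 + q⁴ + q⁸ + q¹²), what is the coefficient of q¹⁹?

(1 + q + q² + q³ + q⁴) has coefficients 1,1,1,1,1 for degrees 0…4.
(1 + q² + q⁴ + q⁶) has coefficients 1,0,1,0,1,0,1,0,0,0,0,0,0,0,0,0,0,0,0,0 for degrees 0…19.
Multiplying by (1 + q³ + q⁶ + q⁹) gives running coefficients 1,0,1,1,1,1,2,1,1,2,1,1,1,1,0,1,0,0,0,0 for degrees 0…19.
Finally multiplying by (1 + q⁴ + q⁸ + q¹²), the product of all factors after the first has coefficients 1,0,1,1,2,1,3,2,3,3,4,3,4,4,4,4,3,4,3,3 for degrees 0…19.
[q¹⁹] = 1·3 + 1·3 + 1·4 + 1·3 + 1·4 = 17.

17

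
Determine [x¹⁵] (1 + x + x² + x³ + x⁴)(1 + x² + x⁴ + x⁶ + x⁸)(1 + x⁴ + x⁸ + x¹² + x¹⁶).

(1 + x + x² + x³ + x⁴) has coefficients 1,1,1,1,1 for degrees 0…4.
(1 + x² + x⁴ + x⁶ + x⁸) has coefficients 1,0,1,0,1,0,1,0,1,0,0,0,0,0,0,0 for degrees 0…15.
Finally multiplying by (1 + x⁴ + x⁸ + x¹² + x¹⁶), the product of all factors after the first has coefficients 1,0,1,0,2,0,2,0,3,0,2,0,3,0,2,0 for degrees 0…15.
[x¹⁵] = 1·0 + 1·2 + 1·0 + 1·3 + 1·0 = 5.

5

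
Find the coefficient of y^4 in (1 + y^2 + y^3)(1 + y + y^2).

(1 + y^2 + y^3) has coefficients 1,0,1,1 for degrees 0…3.
(1 + y + y^2) has coefficients 1,1,1,0,0 for degrees 0…4.
[y^4] = 1·0 + 1·1 + 1·1 = 2.

2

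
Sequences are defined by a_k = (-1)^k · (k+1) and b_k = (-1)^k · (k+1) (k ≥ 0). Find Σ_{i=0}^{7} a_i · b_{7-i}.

Write out a_i and b_{7-i} for i = 0,…,7 and sum the products.
Σ = 1·(-8) − 2·7 + 3·(-6) − 4·5 + 5·(-4) − 6·3 + 7·(-2) − 8·1 = -120.

-120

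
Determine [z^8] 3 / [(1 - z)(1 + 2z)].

Partial fractions give a closed form: a_n = (1)·1^n + (2)·(-2)^n.
At n = 8: a_8 = 513.

513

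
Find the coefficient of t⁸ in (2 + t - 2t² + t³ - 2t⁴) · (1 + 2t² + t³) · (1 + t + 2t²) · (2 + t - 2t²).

(2 + t - 2t² + t³ - 2t⁴) has coefficients 2,1,-2,1,-2 for degrees 0…4.
(1 + 2t² + t³) has coefficients 1,0,2,1,0,0,0,0,0 for degrees 0…8.
Multiplying by (1 + t + 2t²) gives running coefficients 1,1,4,3,5,2,0,0,0 for degrees 0…8.
Finally multiplying by (2 + t - 2t²), the product of all factors after the first has coefficients 2,3,7,8,5,3,-8,-4,0 for degrees 0…8.
[t⁸] = 2·0 + 1·(-4) − 2·(-8) + 1·3 − 2·5 = 5.

5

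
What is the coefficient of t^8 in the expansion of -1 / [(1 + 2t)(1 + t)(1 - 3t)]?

The denominator gives the recurrence a_n = 7a_(n−2) + 6a_(n−3) for n ≥ 3; the numerator fixes a_0 = -1, a_1 = 0, a_2 = -7.
Iterating: -1, 0, -7, -6, -49, -84, -379, -882, -3157, so a_8 = -3157.

-3157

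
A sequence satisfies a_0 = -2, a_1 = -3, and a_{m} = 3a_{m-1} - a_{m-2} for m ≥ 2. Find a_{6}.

The ordinary generating function has denominator 1 - 3z + z^2.
Iterating the recurrence: a_0,…,a_{6} = -2, -3, -7, -18, -47, -123, -322.

-322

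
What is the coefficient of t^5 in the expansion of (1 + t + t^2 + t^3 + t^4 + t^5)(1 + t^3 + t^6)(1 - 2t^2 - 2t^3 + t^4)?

-3

(1 + t + t^2 + t^3 + t^4 + t^5) has coefficients 1,1,1,1,1,1 for degrees 0…5.
(1 + t^3 + t^6) has coefficients 1,0,0,1,0,0 for degrees 0…5.
Finally multiplying by (1 - 2t^2 - 2t^3 + t^4), the product of all factors after the first has coefficients 1,0,-2,-1,1,-2 for degrees 0…5.
[t^5] = 1·(-2) + 1·1 + 1·(-1) + 1·(-2) + 1·0 + 1·1 = -3.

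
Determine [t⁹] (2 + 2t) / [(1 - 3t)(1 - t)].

78730

The denominator gives the recurrence a_n = 4a_(n−1) − 3a_(n−2) for n ≥ 2; the numerator fixes a_0 = 2, a_1 = 10.
Iterating: 2, 10, 34, 106, 322, 970, 2914, 8746, 26242, 78730, so a_9 = 78730.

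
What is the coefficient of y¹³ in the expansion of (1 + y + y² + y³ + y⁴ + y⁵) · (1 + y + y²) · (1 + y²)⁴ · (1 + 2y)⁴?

(1 + y + y² + y³ + y⁴ + y⁵) has coefficients 1,1,1,1,1,1 for degrees 0…5.
(1 + y + y²) has coefficients 1,1,1,0,0,0,0,0,0,0,0,0,0,0 for degrees 0…13.
Multiplying by (1 + y²)⁴ gives running coefficients 1,1,5,4,10,6,10,4,5,1,1,0,0,0 for degrees 0…13.
Finally multiplying by (1 + 2y)⁴, the product of all factors after the first has coefficients 1,9,37,100,210,358,506,612,629,553,417,256,136,48 for degrees 0…13.
[y¹³] = 1·48 + 1·136 + 1·256 + 1·417 + 1·553 + 1·629 = 2039.

2039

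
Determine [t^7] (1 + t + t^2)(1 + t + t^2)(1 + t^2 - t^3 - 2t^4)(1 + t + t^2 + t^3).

(1 + t + t^2) has coefficients 1,1,1 for degrees 0…2.
(1 + t + t^2) has coefficients 1,1,1,0,0,0,0,0 for degrees 0…7.
Multiplying by (1 + t^2 - t^3 - 2t^4) gives running coefficients 1,1,2,0,-2,-3,-2,0 for degrees 0…7.
Finally multiplying by (1 + t + t^2 + t^3), the product of all factors after the first has coefficients 1,2,4,4,1,-3,-7,-7 for degrees 0…7.
[t^7] = 1·(-7) + 1·(-7) + 1·(-3) = -17.

-17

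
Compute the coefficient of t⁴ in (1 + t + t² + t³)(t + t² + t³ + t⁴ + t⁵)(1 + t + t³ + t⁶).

8

(1 + t + t² + t³) has coefficients 1,1,1,1 for degrees 0…3.
(t + t² + t³ + t⁴ + t⁵) has coefficients 0,1,1,1,1 for degrees 0…4.
Finally multiplying by (1 + t + t³ + t⁶), the product of all factors after the first has coefficients 0,1,2,2,3 for degrees 0…4.
[t⁴] = 1·3 + 1·2 + 1·2 + 1·1 = 8.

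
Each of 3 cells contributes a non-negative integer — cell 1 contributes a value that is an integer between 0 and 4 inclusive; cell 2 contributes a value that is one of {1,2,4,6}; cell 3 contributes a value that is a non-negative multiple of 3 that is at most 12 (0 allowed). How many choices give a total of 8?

7

The generating function for the choices is (1 + q + q² + q³ + q⁴)·(q + q² + q⁴ + q⁶)·(1 + q³ + q⁶ + q⁹ + q¹²); the count is [q⁸].
(1 + q + q² + q³ + q⁴) has coefficients 1,1,1,1,1 for degrees 0…4.
(q + q² + q⁴ + q⁶) has coefficients 0,1,1,0,1,0,1,0,0 for degrees 0…8.
Finally multiplying by (1 + q³ + q⁶ + q⁹ + q¹²), the product of all factors after the first has coefficients 0,1,1,0,2,1,1,2,1 for degrees 0…8.
[q⁸] = 1·1 + 1·2 + 1·1 + 1·1 + 1·2 = 7.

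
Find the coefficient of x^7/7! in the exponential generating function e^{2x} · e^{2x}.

16384

The EGF product rule gives c_7 = Σ_{k_1+k_2=7} C(7; k_1,k_2) · ∏ g_i(k_i), where e^{2x} gives (2)^k; e^{2x} gives (2)^k.
g_1(k) for k = 0…7: 1, 2, 4, 8, 16, 32, 64, 128.
g_2(k) for k = 0…7: 1, 2, 4, 8, 16, 32, 64, 128.
c_7 = Σ_k C(7,k)·g_1(k)·g_2(7−k) = 1·1·128 + 7·2·64 + 21·4·32 + 35·8·16 + 35·16·8 + 21·32·4 + 7·64·2 + 1·128·1 = 128 + 896 + 2688 + 4480 + 4480 + 2688 + 896 + 128 = 16384.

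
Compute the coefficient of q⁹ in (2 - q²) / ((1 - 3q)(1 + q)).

The denominator gives the recurrence a_n = 2a_(n−1) + 3a_(n−2) for n ≥ 3; the numerator fixes a_0 = 2, a_1 = 4, a_2 = 13.
Iterating: 2, 4, 13, 38, 115, 344, 1033, 3098, 9295, 27884, so a_9 = 27884.

27884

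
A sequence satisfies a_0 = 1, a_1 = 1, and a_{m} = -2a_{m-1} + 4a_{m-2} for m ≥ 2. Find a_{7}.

The ordinary generating function has denominator 1 + 2y - 4y^2.
Iterating the recurrence: a_0,…,a_{7} = 1, 1, 2, 0, 8, -16, 64, -192.

-192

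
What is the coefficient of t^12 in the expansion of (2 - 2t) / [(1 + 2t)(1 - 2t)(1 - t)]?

Partial fractions give a closed form: a_n = (1)·(-2)^n + (1)·2^n.
At n = 12: a_12 = 8192.

8192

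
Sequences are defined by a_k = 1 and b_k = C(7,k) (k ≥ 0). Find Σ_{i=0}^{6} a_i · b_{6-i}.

127

Write out a_i and b_{6-i} for i = 0,…,6 and sum the products.
Σ = 1·7 + 1·21 + 1·35 + 1·35 + 1·21 + 1·7 + 1·1 = 127.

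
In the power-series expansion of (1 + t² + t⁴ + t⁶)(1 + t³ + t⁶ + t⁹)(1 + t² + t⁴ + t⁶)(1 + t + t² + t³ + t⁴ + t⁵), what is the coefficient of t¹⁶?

(1 + t² + t⁴ + t⁶) has coefficients 1,0,1,0,1,0,1 for degrees 0…6.
(1 + t³ + t⁶ + t⁹) has coefficients 1,0,0,1,0,0,1,0,0,1,0,0,0,0,0,0,0 for degrees 0…16.
Multiplying by (1 + t² + t⁴ + t⁶) gives running coefficients 1,0,1,1,1,1,2,1,1,2,1,1,1,1,0,1,0 for degrees 0…16.
Finally multiplying by (1 + t + t² + t³ + t⁴ + t⁵), the product of all factors after the first has coefficients 1,1,2,3,4,5,6,7,7,8,8,8,7,7,6,5,4 for degrees 0…16.
[t¹⁶] = 1·4 + 1·6 + 1·7 + 1·8 = 25.

25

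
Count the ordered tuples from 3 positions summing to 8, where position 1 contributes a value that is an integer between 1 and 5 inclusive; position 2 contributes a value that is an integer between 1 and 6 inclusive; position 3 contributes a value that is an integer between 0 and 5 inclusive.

The generating function for the choices is (y + y² + y³ + y⁴ + y⁵)·(y + y² + y³ + y⁴ + y⁵ + y⁶)·(1 + y + y² + y³ + y⁴ + y⁵); the count is [y⁸].
(y + y² + y³ + y⁴ + y⁵) has coefficients 0,1,1,1,1,1 for degrees 0…5.
(y + y² + y³ + y⁴ + y⁵ + y⁶) has coefficients 0,1,1,1,1,1,1,0,0 for degrees 0…8.
Finally multiplying by (1 + y + y² + y³ + y⁴ + y⁵), the product of all factors after the first has coefficients 0,1,2,3,4,5,6,5,4 for degrees 0…8.
[y⁸] = 1·5 + 1·6 + 1·5 + 1·4 + 1·3 = 23.

23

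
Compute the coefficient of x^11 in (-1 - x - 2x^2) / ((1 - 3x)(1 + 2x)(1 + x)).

Partial fractions give a closed form: a_n = (-7/10)·3^n + (-4/5)·(-2)^n + (1/2)·(-1)^n.
At n = 11: a_11 = -122365.

-122365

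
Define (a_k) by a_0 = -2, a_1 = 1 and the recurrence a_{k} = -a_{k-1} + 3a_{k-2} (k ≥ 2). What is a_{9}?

The ordinary generating function has denominator 1 + t - 3t^2.
Iterating the recurrence: a_0,…,a_{9} = -2, 1, -7, 10, -31, 61, -154, 337, -799, 1810.

1810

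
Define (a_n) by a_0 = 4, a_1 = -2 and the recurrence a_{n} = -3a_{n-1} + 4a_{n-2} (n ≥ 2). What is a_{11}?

-5033162

The ordinary generating function has denominator 1 + 3z - 4z^2.
Iterating the recurrence: a_0,…,a_{11} = 4, -2, 22, -74, 310, -1226, 4918, -19658, 78646, -314570, 1258294, -5033162.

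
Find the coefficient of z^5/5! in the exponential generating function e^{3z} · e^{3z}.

7776

The EGF product rule gives c_5 = Σ_{k_1+k_2=5} C(5; k_1,k_2) · ∏ g_i(k_i), where e^{3z} gives (3)^k; e^{3z} gives (3)^k.
g_1(k) for k = 0…5: 1, 3, 9, 27, 81, 243.
g_2(k) for k = 0…5: 1, 3, 9, 27, 81, 243.
c_5 = Σ_k C(5,k)·g_1(k)·g_2(5−k) = 1·1·243 + 5·3·81 + 10·9·27 + 10·27·9 + 5·81·3 + 1·243·1 = 243 + 1215 + 2430 + 2430 + 1215 + 243 = 7776.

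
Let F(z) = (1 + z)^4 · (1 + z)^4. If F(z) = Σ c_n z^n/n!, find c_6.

20160

The EGF product rule gives c_6 = Σ_{k_1+k_2=6} C(6; k_1,k_2) · ∏ g_i(k_i), where (1+z)^4 gives the falling factorial (4)_k; (1+z)^4 gives the falling factorial (4)_k.
g_1(k) for k = 0…6: 1, 4, 12, 24, 24, 0, 0.
g_2(k) for k = 0…6: 1, 4, 12, 24, 24, 0, 0.
c_6 = Σ_k C(6,k)·g_1(k)·g_2(6−k) = 15·12·24 + 20·24·24 + 15·24·12 = 4320 + 11520 + 4320 = 20160.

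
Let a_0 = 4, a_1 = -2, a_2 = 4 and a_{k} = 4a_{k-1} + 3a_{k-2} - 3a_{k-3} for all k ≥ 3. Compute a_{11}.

223762

The ordinary generating function has denominator 1 - 4q - 3q^2 + 3q^3.
Iterating the recurrence: a_0,…,a_{11} = 4, -2, 4, -2, 10, 22, 124, 532, 2434, 10960, 49546, 223762.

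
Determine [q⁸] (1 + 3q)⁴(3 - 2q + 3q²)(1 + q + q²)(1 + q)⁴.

(1 + 3q)⁴ has coefficients 1,12,54,108,81 for degrees 0…4.
(3 - 2q + 3q²) has coefficients 3,-2,3,0,0,0,0,0,0 for degrees 0…8.
Multiplying by (1 + q + q²) gives running coefficients 3,1,4,1,3,0,0,0,0 for degrees 0…8.
Finally multiplying by (1 + q)⁴, the product of all factors after the first has coefficients 3,13,26,35,38,35,26,13,3 for degrees 0…8.
[q⁸] = 1·3 + 12·13 + 54·26 + 108·35 + 81·38 = 8421.

8421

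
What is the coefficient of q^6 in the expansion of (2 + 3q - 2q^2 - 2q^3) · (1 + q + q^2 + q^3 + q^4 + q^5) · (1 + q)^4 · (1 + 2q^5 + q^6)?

(2 + 3q - 2q^2 - 2q^3) has coefficients 2,3,-2,-2 for degrees 0…3.
(1 + q + q^2 + q^3 + q^4 + q^5) has coefficients 1,1,1,1,1,1,0 for degrees 0…6.
Multiplying by (1 + q)^4 gives running coefficients 1,5,11,15,16,16,15 for degrees 0…6.
Finally multiplying by (1 + 2q^5 + q^6), the product of all factors after the first has coefficients 1,5,11,15,16,18,26 for degrees 0…6.
[q^6] = 2·26 + 3·18 − 2·16 − 2·15 = 44.

44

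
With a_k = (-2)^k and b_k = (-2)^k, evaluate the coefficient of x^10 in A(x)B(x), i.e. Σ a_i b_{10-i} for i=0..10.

11264

The convolution is the x^10 coefficient of A(x)B(x).
Σ = 1·1024 − 2·(-512) + 4·256 − 8·(-128) + 16·64 − 32·(-32) + 64·16 − 128·(-8) + 256·4 − 512·(-2) + 1024·1 = 11264.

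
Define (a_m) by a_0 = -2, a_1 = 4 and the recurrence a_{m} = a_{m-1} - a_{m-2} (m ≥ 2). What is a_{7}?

The ordinary generating function has denominator 1 - t + t^2.
Iterating the recurrence: a_0,…,a_{7} = -2, 4, 6, 2, -4, -6, -2, 4.

4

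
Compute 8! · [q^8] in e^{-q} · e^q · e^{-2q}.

The EGF product rule gives c_8 = Σ_{k_1+k_2+k_3=8} C(8; k_1,k_2,k_3) · ∏ g_i(k_i), where e^{-q} gives (-1)^k; e^q gives (1)^k; e^{-2q} gives (-2)^k.
g_1(k) for k = 0…8: 1, -1, 1, -1, 1, -1, 1, -1, 1.
g_2(k) for k = 0…8: 1, 1, 1, 1, 1, 1, 1, 1, 1.
g_3(k) for k = 0…8: 1, -2, 4, -8, 16, -32, 64, -128, 256.
First combine the last two factors: h(k) = Σ_j C(k,j)·g_2(j)·g_3(k−j) for k = 0…8: 1, -1, 1, -1, 1, -1, 1, -1, 1.
c_8 = Σ_k C(8,k)·g_1(k)·h(8−k) = 1·1·1 + 8·(-1)·(-1) + 28·1·1 + 56·(-1)·(-1) + 70·1·1 + 56·(-1)·(-1) + 28·1·1 + 8·(-1)·(-1) + 1·1·1 = 1 + 8 + 28 + 56 + 70 + 56 + 28 + 8 + 1 = 256.

256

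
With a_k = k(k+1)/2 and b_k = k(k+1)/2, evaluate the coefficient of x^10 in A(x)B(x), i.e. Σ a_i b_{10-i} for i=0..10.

Write out a_i and b_{10-i} for i = 0,…,10 and sum the products.
Σ = 0·55 + 1·45 + 3·36 + 6·28 + 10·21 + 15·15 + 21·10 + 28·6 + 36·3 + 45·1 + 55·0 = 1287.

1287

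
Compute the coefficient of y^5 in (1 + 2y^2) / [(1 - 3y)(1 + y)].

The denominator gives the recurrence a_n = 2a_(n−1) + 3a_(n−2) for n ≥ 3; the numerator fixes a_0 = 1, a_1 = 2, a_2 = 9.
Iterating: 1, 2, 9, 24, 75, 222, so a_5 = 222.

222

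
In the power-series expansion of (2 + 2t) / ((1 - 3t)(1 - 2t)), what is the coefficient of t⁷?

Partial fractions give a closed form: a_n = (8)·3^n + (-6)·2^n.
At n = 7: a_7 = 16728.

16728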